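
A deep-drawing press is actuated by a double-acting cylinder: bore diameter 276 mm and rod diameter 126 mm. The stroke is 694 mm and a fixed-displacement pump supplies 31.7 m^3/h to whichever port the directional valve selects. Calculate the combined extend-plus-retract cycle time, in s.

t ≈ 8.45 s

Cap-side area A_cap = π/4 × (276 mm)² = 59830 mm^2
Rod-side annular area A_ann = π/4 × (276² − 126²) = 47360 mm^2
t_ext = A_cap·L/Q = 4.715 s
t_ret = A_ann·L/Q = 3.733 s
t_cycle = t_ext + t_ret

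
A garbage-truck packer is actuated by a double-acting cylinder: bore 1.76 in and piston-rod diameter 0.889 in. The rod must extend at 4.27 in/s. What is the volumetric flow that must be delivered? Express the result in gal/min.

Q ≈ 2.70 gal/min

Cap-side area A_cap = π/4 × (1.76 in)² = 2.433 in^2
Q = A × v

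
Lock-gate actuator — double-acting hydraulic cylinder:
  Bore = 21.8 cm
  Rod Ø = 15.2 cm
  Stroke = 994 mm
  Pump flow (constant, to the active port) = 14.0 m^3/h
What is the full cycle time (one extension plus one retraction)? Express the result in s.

t ≈ 14.4 s

Cap-side area A_cap = π/4 × (21.8 cm)² = 373.3 cm^2
Rod-side annular area A_ann = π/4 × (21.8² − 15.2²) = 191.8 cm^2
t_ext = A_cap·L/Q = 9.540 s
t_ret = A_ann·L/Q = 4.902 s
t_cycle = t_ext + t_ret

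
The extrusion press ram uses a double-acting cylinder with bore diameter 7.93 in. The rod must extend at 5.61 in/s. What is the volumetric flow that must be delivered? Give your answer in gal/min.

Cap-side area A_cap = π/4 × (7.93 in)² = 49.39 in^2
Q = A × v

Q ≈ 72.0 gal/min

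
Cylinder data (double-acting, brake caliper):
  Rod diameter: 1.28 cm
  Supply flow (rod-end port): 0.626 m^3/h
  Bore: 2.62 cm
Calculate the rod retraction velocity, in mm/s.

Rod-side annular area A_ann = π/4 × (2.62² − 1.28²) = 4.104 cm^2
Flow into the rod-end port fills the annular volume.
v = Q / A

v ≈ 424 mm/s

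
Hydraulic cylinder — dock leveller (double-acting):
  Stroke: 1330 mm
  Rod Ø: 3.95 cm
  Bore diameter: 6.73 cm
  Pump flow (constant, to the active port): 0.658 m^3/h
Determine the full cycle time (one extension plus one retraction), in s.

t ≈ 42.9 s

Cap-side area A_cap = π/4 × (6.73 cm)² = 35.57 cm^2
Rod-side annular area A_ann = π/4 × (6.73² − 3.95²) = 23.32 cm^2
t_ext = A_cap·L/Q = 25.89 s
t_ret = A_ann·L/Q = 16.97 s
t_cycle = t_ext + t_ret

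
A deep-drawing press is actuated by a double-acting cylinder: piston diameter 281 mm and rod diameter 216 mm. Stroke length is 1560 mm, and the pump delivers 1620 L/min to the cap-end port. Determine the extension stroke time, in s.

t ≈ 3.58 s

Cap-side area A_cap = π/4 × (281 mm)² = 62020 mm^2
Swept volume V = A × L; t = V / Q = A·L / Q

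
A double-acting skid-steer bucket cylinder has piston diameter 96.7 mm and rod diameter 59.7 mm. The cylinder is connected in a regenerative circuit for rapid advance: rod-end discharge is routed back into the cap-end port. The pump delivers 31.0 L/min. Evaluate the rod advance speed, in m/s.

In regeneration the rod-end outflow joins the pump flow into the cap end, so the net volume the pump must supply per unit advance equals the rod cross-section area.
Rod cross-section A_rod = π/4 × (59.7 mm)² = 2799 mm^2
v = Q_pump / A_rod

v ≈ 0.185 m/s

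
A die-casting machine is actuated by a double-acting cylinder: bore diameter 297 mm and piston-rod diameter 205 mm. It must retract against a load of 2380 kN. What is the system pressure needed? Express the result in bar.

Rod-side annular area A_ann = π/4 × (297² − 205²) = 36270 mm^2
Retraction: pressure acts on the annular area.
P = F / A = 2380 kN / A

P ≈ 656 bar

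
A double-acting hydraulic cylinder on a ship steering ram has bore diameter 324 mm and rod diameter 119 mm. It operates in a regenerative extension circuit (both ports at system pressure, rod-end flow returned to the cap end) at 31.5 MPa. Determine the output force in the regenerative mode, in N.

F ≈ 3.50e5 N

With equal pressure on both faces, forces on the annular region cancel; the net push is pressure × rod cross-section.
Rod cross-section A_rod = π/4 × (119 mm)² = 11120 mm^2
F = P × A_rod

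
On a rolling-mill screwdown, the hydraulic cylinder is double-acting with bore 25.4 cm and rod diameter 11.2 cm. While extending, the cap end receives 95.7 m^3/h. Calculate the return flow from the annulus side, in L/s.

Q_out ≈ 21.4 L/s

Cap-side area A_cap = π/4 × (25.4 cm)² = 506.7 cm^2
Rod-side annular area A_ann = π/4 × (25.4² − 11.2²) = 408.2 cm^2
Piston speed v = Q_in/A_cap; rod-end outflow Q_out = v × A_ann = Q_in × A_ann/A_cap.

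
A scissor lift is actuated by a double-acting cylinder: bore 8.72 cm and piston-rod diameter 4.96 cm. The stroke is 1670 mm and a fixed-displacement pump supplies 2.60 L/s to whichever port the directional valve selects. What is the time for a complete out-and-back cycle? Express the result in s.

Cap-side area A_cap = π/4 × (8.72 cm)² = 59.72 cm^2
Rod-side annular area A_ann = π/4 × (8.72² − 4.96²) = 40.40 cm^2
t_ext = A_cap·L/Q = 3.836 s
t_ret = A_ann·L/Q = 2.595 s
t_cycle = t_ext + t_ret

t ≈ 6.43 s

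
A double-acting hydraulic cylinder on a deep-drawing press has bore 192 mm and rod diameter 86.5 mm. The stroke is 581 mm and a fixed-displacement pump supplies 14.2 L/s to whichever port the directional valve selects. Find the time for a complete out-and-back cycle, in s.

Cap-side area A_cap = π/4 × (192 mm)² = 28950 mm^2
Rod-side annular area A_ann = π/4 × (192² − 86.5²) = 23080 mm^2
t_ext = A_cap·L/Q = 1.185 s
t_ret = A_ann·L/Q = 0.9442 s
t_cycle = t_ext + t_ret

t ≈ 2.13 s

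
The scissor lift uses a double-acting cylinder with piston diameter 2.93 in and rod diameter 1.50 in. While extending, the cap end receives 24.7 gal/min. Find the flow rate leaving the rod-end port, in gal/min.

Cap-side area A_cap = π/4 × (2.93 in)² = 6.743 in^2
Rod-side annular area A_ann = π/4 × (2.93² − 1.50²) = 4.975 in^2
Piston speed v = Q_in/A_cap; rod-end outflow Q_out = v × A_ann = Q_in × A_ann/A_cap.

Q_out ≈ 18.2 gal/min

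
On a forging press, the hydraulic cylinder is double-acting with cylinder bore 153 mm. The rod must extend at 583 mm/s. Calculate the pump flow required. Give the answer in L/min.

Cap-side area A_cap = π/4 × (153 mm)² = 18390 mm^2
Q = A × v

Q ≈ 643 L/min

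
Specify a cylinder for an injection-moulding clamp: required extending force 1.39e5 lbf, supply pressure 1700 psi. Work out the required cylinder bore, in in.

Extension force acts on the full piston face: F = P × (π/4)D².
D = √(4F / (πP)) = √(4 × 1.39e5 lbf / (π × 1700 psi))

D ≈ 10.2 in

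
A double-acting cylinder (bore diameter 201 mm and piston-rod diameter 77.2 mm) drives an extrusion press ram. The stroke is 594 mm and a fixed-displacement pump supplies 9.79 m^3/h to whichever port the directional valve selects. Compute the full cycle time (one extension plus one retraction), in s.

t ≈ 12.8 s

Cap-side area A_cap = π/4 × (201 mm)² = 31730 mm^2
Rod-side annular area A_ann = π/4 × (201² − 77.2²) = 27050 mm^2
t_ext = A_cap·L/Q = 6.931 s
t_ret = A_ann·L/Q = 5.908 s
t_cycle = t_ext + t_ret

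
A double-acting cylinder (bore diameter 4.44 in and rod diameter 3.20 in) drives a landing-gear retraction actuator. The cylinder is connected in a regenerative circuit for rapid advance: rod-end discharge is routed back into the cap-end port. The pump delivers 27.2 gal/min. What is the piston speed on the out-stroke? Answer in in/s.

v ≈ 13.0 in/s

In regeneration the rod-end outflow joins the pump flow into the cap end, so the net volume the pump must supply per unit advance equals the rod cross-section area.
Rod cross-section A_rod = π/4 × (3.20 in)² = 8.042 in^2
v = Q_pump / A_rod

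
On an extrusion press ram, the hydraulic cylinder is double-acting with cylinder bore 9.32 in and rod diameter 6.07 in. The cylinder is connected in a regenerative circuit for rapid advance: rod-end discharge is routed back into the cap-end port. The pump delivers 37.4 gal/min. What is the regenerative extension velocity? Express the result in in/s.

In regeneration the rod-end outflow joins the pump flow into the cap end, so the net volume the pump must supply per unit advance equals the rod cross-section area.
Rod cross-section A_rod = π/4 × (6.07 in)² = 28.94 in^2
v = Q_pump / A_rod

v ≈ 4.98 in/s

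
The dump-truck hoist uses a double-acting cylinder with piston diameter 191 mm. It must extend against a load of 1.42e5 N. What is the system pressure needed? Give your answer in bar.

P ≈ 49.6 bar

Cap-side area A_cap = π/4 × (191 mm)² = 28650 mm^2
P = F / A = 1.42e5 N / A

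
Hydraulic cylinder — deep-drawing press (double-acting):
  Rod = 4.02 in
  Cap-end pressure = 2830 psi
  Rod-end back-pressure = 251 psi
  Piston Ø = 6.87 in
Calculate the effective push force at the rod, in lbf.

Cap-side area A_cap = π/4 × (6.87 in)² = 37.07 in^2
Rod-side annular area A_ann = π/4 × (6.87² − 4.02²) = 24.38 in^2
Net thrust = P_cap·A_cap − P_rod·A_ann = 1.049e5 lbf − 6118 lbf

F ≈ 98800 lbf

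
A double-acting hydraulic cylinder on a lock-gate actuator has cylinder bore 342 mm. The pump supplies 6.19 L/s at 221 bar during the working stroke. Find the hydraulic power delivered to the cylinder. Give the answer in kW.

Hydraulic power = P × Q

W ≈ 137 kW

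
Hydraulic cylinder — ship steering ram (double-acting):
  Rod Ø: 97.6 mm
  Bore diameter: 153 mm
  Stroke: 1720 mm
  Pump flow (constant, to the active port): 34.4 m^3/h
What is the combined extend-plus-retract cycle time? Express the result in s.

t ≈ 5.27 s

Cap-side area A_cap = π/4 × (153 mm)² = 18390 mm^2
Rod-side annular area A_ann = π/4 × (153² − 97.6²) = 10900 mm^2
t_ext = A_cap·L/Q = 3.309 s
t_ret = A_ann·L/Q = 1.963 s
t_cycle = t_ext + t_ret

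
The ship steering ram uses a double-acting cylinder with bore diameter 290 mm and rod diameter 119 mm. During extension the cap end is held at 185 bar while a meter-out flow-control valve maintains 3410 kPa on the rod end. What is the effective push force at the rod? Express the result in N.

Cap-side area A_cap = π/4 × (290 mm)² = 66050 mm^2
Rod-side annular area A_ann = π/4 × (290² − 119²) = 54930 mm^2
Net thrust = P_cap·A_cap − P_rod·A_ann = 1.222e6 N − 1.873e5 N

F ≈ 1.03e6 N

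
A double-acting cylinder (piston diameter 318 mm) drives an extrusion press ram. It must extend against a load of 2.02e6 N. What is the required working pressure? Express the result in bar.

Cap-side area A_cap = π/4 × (318 mm)² = 79420 mm^2
P = F / A = 2.02e6 N / A

P ≈ 254 bar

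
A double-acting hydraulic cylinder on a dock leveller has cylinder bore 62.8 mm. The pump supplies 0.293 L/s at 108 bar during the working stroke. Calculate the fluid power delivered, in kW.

Hydraulic power = P × Q

W ≈ 3.16 kW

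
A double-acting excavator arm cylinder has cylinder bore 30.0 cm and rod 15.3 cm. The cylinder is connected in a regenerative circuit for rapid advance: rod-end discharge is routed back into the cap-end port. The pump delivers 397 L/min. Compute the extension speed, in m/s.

v ≈ 0.360 m/s

In regeneration the rod-end outflow joins the pump flow into the cap end, so the net volume the pump must supply per unit advance equals the rod cross-section area.
Rod cross-section A_rod = π/4 × (15.3 cm)² = 183.9 cm^2
v = Q_pump / A_rod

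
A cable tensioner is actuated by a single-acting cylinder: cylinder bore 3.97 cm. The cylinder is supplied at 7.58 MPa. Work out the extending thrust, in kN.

Cap-side area A_cap = π/4 × (3.97 cm)² = 12.38 cm^2
F = P × A_cap = 7.58 MPa × A_cap

F ≈ 9.38 kN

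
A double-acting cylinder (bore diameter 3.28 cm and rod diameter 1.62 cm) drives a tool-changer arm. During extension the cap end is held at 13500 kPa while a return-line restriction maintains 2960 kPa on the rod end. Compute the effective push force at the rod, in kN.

F ≈ 9.52 kN

Cap-side area A_cap = π/4 × (3.28 cm)² = 8.450 cm^2
Rod-side annular area A_ann = π/4 × (3.28² − 1.62²) = 6.388 cm^2
Net thrust = P_cap·A_cap − P_rod·A_ann = 11.41 kN − 1.891 kN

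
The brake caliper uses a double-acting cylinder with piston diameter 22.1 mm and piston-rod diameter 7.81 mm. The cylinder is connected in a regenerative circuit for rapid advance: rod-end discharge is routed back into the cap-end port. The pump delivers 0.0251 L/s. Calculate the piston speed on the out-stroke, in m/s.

In regeneration the rod-end outflow joins the pump flow into the cap end, so the net volume the pump must supply per unit advance equals the rod cross-section area.
Rod cross-section A_rod = π/4 × (7.81 mm)² = 47.91 mm^2
v = Q_pump / A_rod

v ≈ 0.524 m/s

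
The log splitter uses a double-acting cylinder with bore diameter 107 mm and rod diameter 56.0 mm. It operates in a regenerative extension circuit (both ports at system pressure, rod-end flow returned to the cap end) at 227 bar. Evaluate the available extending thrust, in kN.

F ≈ 55.9 kN

With equal pressure on both faces, forces on the annular region cancel; the net push is pressure × rod cross-section.
Rod cross-section A_rod = π/4 × (56.0 mm)² = 2463 mm^2
F = P × A_rod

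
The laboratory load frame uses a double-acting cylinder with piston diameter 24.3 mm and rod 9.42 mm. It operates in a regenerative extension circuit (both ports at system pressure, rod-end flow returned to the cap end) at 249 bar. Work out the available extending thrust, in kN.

With equal pressure on both faces, forces on the annular region cancel; the net push is pressure × rod cross-section.
Rod cross-section A_rod = π/4 × (9.42 mm)² = 69.69 mm^2
F = P × A_rod

F ≈ 1.74 kN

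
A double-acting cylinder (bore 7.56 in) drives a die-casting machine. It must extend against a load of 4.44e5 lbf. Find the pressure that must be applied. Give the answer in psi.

Cap-side area A_cap = π/4 × (7.56 in)² = 44.89 in^2
P = F / A = 4.44e5 lbf / A

P ≈ 9890 psi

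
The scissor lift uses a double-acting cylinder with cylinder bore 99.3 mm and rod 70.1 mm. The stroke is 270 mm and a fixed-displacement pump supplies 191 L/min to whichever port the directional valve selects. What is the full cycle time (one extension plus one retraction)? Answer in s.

Cap-side area A_cap = π/4 × (99.3 mm)² = 7744 mm^2
Rod-side annular area A_ann = π/4 × (99.3² − 70.1²) = 3885 mm^2
t_ext = A_cap·L/Q = 0.6569 s
t_ret = A_ann·L/Q = 0.3295 s
t_cycle = t_ext + t_ret

t ≈ 0.986 s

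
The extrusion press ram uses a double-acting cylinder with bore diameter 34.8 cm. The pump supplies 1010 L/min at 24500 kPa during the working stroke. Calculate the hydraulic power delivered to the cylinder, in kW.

W ≈ 412 kW

Hydraulic power = P × Q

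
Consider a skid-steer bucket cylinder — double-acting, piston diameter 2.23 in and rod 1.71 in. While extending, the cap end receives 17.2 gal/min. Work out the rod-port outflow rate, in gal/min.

Cap-side area A_cap = π/4 × (2.23 in)² = 3.906 in^2
Rod-side annular area A_ann = π/4 × (2.23² − 1.71²) = 1.609 in^2
Piston speed v = Q_in/A_cap; rod-end outflow Q_out = v × A_ann = Q_in × A_ann/A_cap.

Q_out ≈ 7.09 gal/min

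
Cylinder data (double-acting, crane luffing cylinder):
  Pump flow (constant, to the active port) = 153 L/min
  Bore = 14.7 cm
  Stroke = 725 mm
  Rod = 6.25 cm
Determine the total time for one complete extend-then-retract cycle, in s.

t ≈ 8.78 s

Cap-side area A_cap = π/4 × (14.7 cm)² = 169.7 cm^2
Rod-side annular area A_ann = π/4 × (14.7² − 6.25²) = 139.0 cm^2
t_ext = A_cap·L/Q = 4.825 s
t_ret = A_ann·L/Q = 3.953 s
t_cycle = t_ext + t_ret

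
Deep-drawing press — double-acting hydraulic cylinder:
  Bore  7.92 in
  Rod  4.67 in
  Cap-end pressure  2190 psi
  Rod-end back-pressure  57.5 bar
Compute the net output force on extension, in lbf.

F ≈ 81100 lbf

Cap-side area A_cap = π/4 × (7.92 in)² = 49.27 in^2
Rod-side annular area A_ann = π/4 × (7.92² − 4.67²) = 32.14 in^2
Net thrust = P_cap·A_cap − P_rod·A_ann = 1.079e5 lbf − 26800 lbf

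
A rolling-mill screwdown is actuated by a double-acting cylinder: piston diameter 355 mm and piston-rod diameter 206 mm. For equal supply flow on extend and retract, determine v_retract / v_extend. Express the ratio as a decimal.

Cap-side area A_cap = π/4 × (355 mm)² = 98980 mm^2
Rod-side annular area A_ann = π/4 × (355² − 206²) = 65650 mm^2
For equal Q, v ∝ 1/A, so v_ret/v_ext = A_cap/A_ann.

v_ret/v_ext ≈ 1.51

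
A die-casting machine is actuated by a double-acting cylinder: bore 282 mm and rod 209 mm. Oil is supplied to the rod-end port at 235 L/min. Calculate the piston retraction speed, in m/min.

Rod-side annular area A_ann = π/4 × (282² − 209²) = 28150 mm^2
Flow into the rod-end port fills the annular volume.
v = Q / A

v ≈ 8.35 m/min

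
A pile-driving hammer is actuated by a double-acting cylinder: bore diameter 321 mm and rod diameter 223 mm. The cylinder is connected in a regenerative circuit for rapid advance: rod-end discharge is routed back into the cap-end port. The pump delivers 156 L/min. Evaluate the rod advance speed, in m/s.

v ≈ 0.0666 m/s

In regeneration the rod-end outflow joins the pump flow into the cap end, so the net volume the pump must supply per unit advance equals the rod cross-section area.
Rod cross-section A_rod = π/4 × (223 mm)² = 39060 mm^2
v = Q_pump / A_rod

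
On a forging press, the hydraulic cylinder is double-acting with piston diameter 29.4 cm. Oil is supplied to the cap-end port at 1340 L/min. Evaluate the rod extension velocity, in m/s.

v ≈ 0.329 m/s

Cap-side area A_cap = π/4 × (29.4 cm)² = 678.9 cm^2
v = Q / A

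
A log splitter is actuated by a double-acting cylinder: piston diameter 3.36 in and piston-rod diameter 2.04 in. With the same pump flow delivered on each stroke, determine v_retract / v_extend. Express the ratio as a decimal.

Cap-side area A_cap = π/4 × (3.36 in)² = 8.867 in^2
Rod-side annular area A_ann = π/4 × (3.36² − 2.04²) = 5.598 in^2
For equal Q, v ∝ 1/A, so v_ret/v_ext = A_cap/A_ann.

v_ret/v_ext ≈ 1.58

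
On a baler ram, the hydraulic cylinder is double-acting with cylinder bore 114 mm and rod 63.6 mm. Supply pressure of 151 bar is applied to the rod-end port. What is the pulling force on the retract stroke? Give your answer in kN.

Rod-side annular area A_ann = π/4 × (114² − 63.6²) = 7030 mm^2
On retraction the pressure acts on the annular area (bore minus rod).
F = P × A_ann

F ≈ 106 kN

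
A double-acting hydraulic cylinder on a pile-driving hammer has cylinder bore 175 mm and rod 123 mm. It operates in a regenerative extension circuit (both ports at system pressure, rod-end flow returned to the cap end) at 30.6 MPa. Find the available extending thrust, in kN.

With equal pressure on both faces, forces on the annular region cancel; the net push is pressure × rod cross-section.
Rod cross-section A_rod = π/4 × (123 mm)² = 11880 mm^2
F = P × A_rod

F ≈ 364 kN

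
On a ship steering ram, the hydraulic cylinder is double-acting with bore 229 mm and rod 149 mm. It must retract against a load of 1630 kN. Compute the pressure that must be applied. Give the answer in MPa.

P ≈ 68.6 MPa

Rod-side annular area A_ann = π/4 × (229² − 149²) = 23750 mm^2
Retraction: pressure acts on the annular area.
P = F / A = 1630 kN / A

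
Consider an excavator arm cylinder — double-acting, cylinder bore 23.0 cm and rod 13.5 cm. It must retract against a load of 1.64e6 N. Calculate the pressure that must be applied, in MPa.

P ≈ 60.2 MPa

Rod-side annular area A_ann = π/4 × (23.0² − 13.5²) = 272.3 cm^2
Retraction: pressure acts on the annular area.
P = F / A = 1.64e6 N / A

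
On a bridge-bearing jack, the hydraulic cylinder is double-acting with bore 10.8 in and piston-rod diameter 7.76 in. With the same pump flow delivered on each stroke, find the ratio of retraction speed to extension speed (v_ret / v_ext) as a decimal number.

Cap-side area A_cap = π/4 × (10.8 in)² = 91.61 in^2
Rod-side annular area A_ann = π/4 × (10.8² − 7.76²) = 44.31 in^2
For equal Q, v ∝ 1/A, so v_ret/v_ext = A_cap/A_ann.

v_ret/v_ext ≈ 2.07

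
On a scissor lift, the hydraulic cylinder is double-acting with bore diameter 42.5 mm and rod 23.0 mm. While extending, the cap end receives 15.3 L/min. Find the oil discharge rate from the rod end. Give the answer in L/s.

Q_out ≈ 0.180 L/s

Cap-side area A_cap = π/4 × (42.5 mm)² = 1419 mm^2
Rod-side annular area A_ann = π/4 × (42.5² − 23.0²) = 1003 mm^2
Piston speed v = Q_in/A_cap; rod-end outflow Q_out = v × A_ann = Q_in × A_ann/A_cap.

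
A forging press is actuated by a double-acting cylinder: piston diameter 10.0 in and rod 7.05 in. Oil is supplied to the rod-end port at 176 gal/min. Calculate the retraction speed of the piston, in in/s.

v ≈ 17.2 in/s

Rod-side annular area A_ann = π/4 × (10.0² − 7.05²) = 39.50 in^2
Flow into the rod-end port fills the annular volume.
v = Q / A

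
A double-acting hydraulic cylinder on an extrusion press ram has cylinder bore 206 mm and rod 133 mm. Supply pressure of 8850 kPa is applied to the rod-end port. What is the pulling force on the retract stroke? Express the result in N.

Rod-side annular area A_ann = π/4 × (206² − 133²) = 19440 mm^2
On retraction the pressure acts on the annular area (bore minus rod).
F = P × A_ann

F ≈ 1.72e5 N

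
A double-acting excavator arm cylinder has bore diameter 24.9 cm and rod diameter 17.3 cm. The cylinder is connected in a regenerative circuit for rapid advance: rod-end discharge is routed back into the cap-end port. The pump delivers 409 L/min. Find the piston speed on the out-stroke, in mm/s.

v ≈ 290 mm/s

In regeneration the rod-end outflow joins the pump flow into the cap end, so the net volume the pump must supply per unit advance equals the rod cross-section area.
Rod cross-section A_rod = π/4 × (17.3 cm)² = 235.1 cm^2
v = Q_pump / A_rod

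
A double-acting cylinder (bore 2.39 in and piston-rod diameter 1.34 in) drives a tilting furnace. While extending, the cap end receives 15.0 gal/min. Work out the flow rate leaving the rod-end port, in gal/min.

Q_out ≈ 10.3 gal/min

Cap-side area A_cap = π/4 × (2.39 in)² = 4.486 in^2
Rod-side annular area A_ann = π/4 × (2.39² − 1.34²) = 3.076 in^2
Piston speed v = Q_in/A_cap; rod-end outflow Q_out = v × A_ann = Q_in × A_ann/A_cap.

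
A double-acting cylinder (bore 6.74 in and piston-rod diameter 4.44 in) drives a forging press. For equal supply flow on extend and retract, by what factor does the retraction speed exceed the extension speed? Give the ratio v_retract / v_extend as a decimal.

v_ret/v_ext ≈ 1.77

Cap-side area A_cap = π/4 × (6.74 in)² = 35.68 in^2
Rod-side annular area A_ann = π/4 × (6.74² − 4.44²) = 20.20 in^2
For equal Q, v ∝ 1/A, so v_ret/v_ext = A_cap/A_ann.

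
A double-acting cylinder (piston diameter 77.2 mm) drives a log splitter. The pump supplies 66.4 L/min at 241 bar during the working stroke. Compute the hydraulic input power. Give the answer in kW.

W ≈ 26.7 kW

Hydraulic power = P × Q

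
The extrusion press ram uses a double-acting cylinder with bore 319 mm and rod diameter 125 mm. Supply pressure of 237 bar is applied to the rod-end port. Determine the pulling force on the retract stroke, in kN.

F ≈ 1600 kN

Rod-side annular area A_ann = π/4 × (319² − 125²) = 67650 mm^2
On retraction the pressure acts on the annular area (bore minus rod).
F = P × A_ann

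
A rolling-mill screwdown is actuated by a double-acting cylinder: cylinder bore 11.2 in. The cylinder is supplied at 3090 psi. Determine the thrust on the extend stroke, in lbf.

F ≈ 3.04e5 lbf

Cap-side area A_cap = π/4 × (11.2 in)² = 98.52 in^2
F = P × A_cap = 3090 psi × A_cap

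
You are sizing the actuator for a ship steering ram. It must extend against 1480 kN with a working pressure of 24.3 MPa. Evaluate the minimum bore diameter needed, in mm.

D ≈ 278 mm

Extension force acts on the full piston face: F = P × (π/4)D².
D = √(4F / (πP)) = √(4 × 1480 kN / (π × 24.3 MPa))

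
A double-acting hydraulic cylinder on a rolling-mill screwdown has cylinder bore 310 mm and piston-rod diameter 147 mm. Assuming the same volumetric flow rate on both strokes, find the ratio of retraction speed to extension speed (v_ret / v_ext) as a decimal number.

Cap-side area A_cap = π/4 × (310 mm)² = 75480 mm^2
Rod-side annular area A_ann = π/4 × (310² − 147²) = 58510 mm^2
For equal Q, v ∝ 1/A, so v_ret/v_ext = A_cap/A_ann.

v_ret/v_ext ≈ 1.29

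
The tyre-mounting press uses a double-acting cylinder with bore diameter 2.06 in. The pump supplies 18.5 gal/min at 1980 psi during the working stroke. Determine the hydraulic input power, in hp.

W ≈ 21.4 hp

Hydraulic power = P × Q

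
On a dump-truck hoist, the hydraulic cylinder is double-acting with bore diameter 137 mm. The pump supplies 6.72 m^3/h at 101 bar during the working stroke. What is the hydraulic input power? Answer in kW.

W ≈ 18.9 kW

Hydraulic power = P × Q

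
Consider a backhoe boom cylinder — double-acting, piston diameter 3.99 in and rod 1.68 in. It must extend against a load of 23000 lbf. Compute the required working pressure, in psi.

Cap-side area A_cap = π/4 × (3.99 in)² = 12.50 in^2
P = F / A = 23000 lbf / A

P ≈ 1840 psi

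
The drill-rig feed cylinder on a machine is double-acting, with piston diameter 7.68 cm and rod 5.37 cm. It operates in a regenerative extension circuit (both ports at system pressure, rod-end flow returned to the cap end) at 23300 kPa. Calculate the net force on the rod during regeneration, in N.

F ≈ 52800 N

With equal pressure on both faces, forces on the annular region cancel; the net push is pressure × rod cross-section.
Rod cross-section A_rod = π/4 × (5.37 cm)² = 22.65 cm^2
F = P × A_rod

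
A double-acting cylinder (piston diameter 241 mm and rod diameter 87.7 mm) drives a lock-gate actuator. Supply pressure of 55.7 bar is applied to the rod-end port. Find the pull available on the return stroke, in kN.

Rod-side annular area A_ann = π/4 × (241² − 87.7²) = 39580 mm^2
On retraction the pressure acts on the annular area (bore minus rod).
F = P × A_ann

F ≈ 220 kN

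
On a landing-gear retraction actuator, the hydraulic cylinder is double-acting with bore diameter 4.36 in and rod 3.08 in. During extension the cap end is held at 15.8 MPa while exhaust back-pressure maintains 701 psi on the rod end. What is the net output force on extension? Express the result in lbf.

F ≈ 29000 lbf

Cap-side area A_cap = π/4 × (4.36 in)² = 14.93 in^2
Rod-side annular area A_ann = π/4 × (4.36² − 3.08²) = 7.480 in^2
Net thrust = P_cap·A_cap − P_rod·A_ann = 34210 lbf − 5243 lbf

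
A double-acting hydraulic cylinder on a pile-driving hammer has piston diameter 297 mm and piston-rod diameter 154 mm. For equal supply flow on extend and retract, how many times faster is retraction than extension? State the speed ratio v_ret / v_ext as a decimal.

v_ret/v_ext ≈ 1.37

Cap-side area A_cap = π/4 × (297 mm)² = 69280 mm^2
Rod-side annular area A_ann = π/4 × (297² − 154²) = 50650 mm^2
For equal Q, v ∝ 1/A, so v_ret/v_ext = A_cap/A_ann.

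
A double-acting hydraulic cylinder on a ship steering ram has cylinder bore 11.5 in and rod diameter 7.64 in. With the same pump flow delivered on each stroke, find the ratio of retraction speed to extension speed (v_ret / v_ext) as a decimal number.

Cap-side area A_cap = π/4 × (11.5 in)² = 103.9 in^2
Rod-side annular area A_ann = π/4 × (11.5² − 7.64²) = 58.03 in^2
For equal Q, v ∝ 1/A, so v_ret/v_ext = A_cap/A_ann.

v_ret/v_ext ≈ 1.79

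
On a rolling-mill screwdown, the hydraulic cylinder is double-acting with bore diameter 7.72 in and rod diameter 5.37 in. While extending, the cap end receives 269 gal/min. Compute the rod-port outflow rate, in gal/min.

Cap-side area A_cap = π/4 × (7.72 in)² = 46.81 in^2
Rod-side annular area A_ann = π/4 × (7.72² − 5.37²) = 24.16 in^2
Piston speed v = Q_in/A_cap; rod-end outflow Q_out = v × A_ann = Q_in × A_ann/A_cap.

Q_out ≈ 139 gal/min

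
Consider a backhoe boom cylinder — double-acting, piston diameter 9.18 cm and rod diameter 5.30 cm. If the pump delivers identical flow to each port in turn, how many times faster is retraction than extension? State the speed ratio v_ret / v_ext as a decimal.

Cap-side area A_cap = π/4 × (9.18 cm)² = 66.19 cm^2
Rod-side annular area A_ann = π/4 × (9.18² − 5.30²) = 44.13 cm^2
For equal Q, v ∝ 1/A, so v_ret/v_ext = A_cap/A_ann.

v_ret/v_ext ≈ 1.50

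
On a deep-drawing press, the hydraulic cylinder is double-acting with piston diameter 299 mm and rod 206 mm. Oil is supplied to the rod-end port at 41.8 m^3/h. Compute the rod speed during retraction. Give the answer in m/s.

v ≈ 0.315 m/s

Rod-side annular area A_ann = π/4 × (299² − 206²) = 36890 mm^2
Flow into the rod-end port fills the annular volume.
v = Q / A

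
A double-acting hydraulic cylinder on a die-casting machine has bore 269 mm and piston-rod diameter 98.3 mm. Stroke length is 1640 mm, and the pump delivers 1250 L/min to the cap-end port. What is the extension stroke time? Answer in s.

t ≈ 4.47 s

Cap-side area A_cap = π/4 × (269 mm)² = 56830 mm^2
Swept volume V = A × L; t = V / Q = A·L / Q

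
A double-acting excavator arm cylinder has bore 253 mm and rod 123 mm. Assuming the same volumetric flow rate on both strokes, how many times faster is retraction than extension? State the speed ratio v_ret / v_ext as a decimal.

v_ret/v_ext ≈ 1.31

Cap-side area A_cap = π/4 × (253 mm)² = 50270 mm^2
Rod-side annular area A_ann = π/4 × (253² − 123²) = 38390 mm^2
For equal Q, v ∝ 1/A, so v_ret/v_ext = A_cap/A_ann.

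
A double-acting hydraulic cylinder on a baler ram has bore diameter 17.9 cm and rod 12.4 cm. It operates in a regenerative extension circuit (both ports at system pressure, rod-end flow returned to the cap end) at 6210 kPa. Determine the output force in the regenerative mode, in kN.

F ≈ 75.0 kN

With equal pressure on both faces, forces on the annular region cancel; the net push is pressure × rod cross-section.
Rod cross-section A_rod = π/4 × (12.4 cm)² = 120.8 cm^2
F = P × A_rod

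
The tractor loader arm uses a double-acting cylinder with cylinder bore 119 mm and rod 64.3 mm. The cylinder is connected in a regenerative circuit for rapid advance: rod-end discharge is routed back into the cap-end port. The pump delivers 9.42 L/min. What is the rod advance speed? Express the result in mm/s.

In regeneration the rod-end outflow joins the pump flow into the cap end, so the net volume the pump must supply per unit advance equals the rod cross-section area.
Rod cross-section A_rod = π/4 × (64.3 mm)² = 3247 mm^2
v = Q_pump / A_rod

v ≈ 48.3 mm/s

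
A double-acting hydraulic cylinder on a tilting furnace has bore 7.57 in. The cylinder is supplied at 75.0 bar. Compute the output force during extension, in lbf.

Cap-side area A_cap = π/4 × (7.57 in)² = 45.01 in^2
F = P × A_cap = 75.0 bar × A_cap

F ≈ 49000 lbf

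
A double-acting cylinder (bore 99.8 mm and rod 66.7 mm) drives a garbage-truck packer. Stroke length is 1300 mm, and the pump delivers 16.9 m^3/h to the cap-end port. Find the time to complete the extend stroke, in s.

t ≈ 2.17 s

Cap-side area A_cap = π/4 × (99.8 mm)² = 7823 mm^2
Swept volume V = A × L; t = V / Q = A·L / Q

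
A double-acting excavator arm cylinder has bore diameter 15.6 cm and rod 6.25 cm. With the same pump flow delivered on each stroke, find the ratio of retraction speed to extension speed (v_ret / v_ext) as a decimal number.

Cap-side area A_cap = π/4 × (15.6 cm)² = 191.1 cm^2
Rod-side annular area A_ann = π/4 × (15.6² − 6.25²) = 160.5 cm^2
For equal Q, v ∝ 1/A, so v_ret/v_ext = A_cap/A_ann.

v_ret/v_ext ≈ 1.19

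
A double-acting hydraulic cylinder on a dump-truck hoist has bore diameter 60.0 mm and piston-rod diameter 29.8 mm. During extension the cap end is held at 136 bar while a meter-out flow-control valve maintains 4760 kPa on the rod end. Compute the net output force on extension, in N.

Cap-side area A_cap = π/4 × (60.0 mm)² = 2827 mm^2
Rod-side annular area A_ann = π/4 × (60.0² − 29.8²) = 2130 mm^2
Net thrust = P_cap·A_cap − P_rod·A_ann = 38450 N − 10140 N

F ≈ 28300 N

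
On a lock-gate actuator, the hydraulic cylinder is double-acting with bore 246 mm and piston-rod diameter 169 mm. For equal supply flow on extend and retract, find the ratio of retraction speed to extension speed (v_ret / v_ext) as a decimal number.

Cap-side area A_cap = π/4 × (246 mm)² = 47530 mm^2
Rod-side annular area A_ann = π/4 × (246² − 169²) = 25100 mm^2
For equal Q, v ∝ 1/A, so v_ret/v_ext = A_cap/A_ann.

v_ret/v_ext ≈ 1.89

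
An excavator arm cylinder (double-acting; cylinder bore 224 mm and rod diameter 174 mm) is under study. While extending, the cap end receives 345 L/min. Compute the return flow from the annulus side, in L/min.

Cap-side area A_cap = π/4 × (224 mm)² = 39410 mm^2
Rod-side annular area A_ann = π/4 × (224² − 174²) = 15630 mm^2
Piston speed v = Q_in/A_cap; rod-end outflow Q_out = v × A_ann = Q_in × A_ann/A_cap.

Q_out ≈ 137 L/min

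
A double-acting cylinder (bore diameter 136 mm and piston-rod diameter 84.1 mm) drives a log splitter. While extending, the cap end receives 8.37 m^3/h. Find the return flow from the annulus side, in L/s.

Cap-side area A_cap = π/4 × (136 mm)² = 14530 mm^2
Rod-side annular area A_ann = π/4 × (136² − 84.1²) = 8972 mm^2
Piston speed v = Q_in/A_cap; rod-end outflow Q_out = v × A_ann = Q_in × A_ann/A_cap.

Q_out ≈ 1.44 L/s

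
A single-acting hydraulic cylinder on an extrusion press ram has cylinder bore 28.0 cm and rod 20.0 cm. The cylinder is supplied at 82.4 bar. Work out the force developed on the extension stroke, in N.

Cap-side area A_cap = π/4 × (28.0 cm)² = 615.8 cm^2
F = P × A_cap = 82.4 bar × A_cap

F ≈ 5.07e5 N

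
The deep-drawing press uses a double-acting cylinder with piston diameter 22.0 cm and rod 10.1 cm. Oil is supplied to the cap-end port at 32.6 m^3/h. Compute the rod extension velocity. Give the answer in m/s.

v ≈ 0.238 m/s

Cap-side area A_cap = π/4 × (22.0 cm)² = 380.1 cm^2
v = Q / A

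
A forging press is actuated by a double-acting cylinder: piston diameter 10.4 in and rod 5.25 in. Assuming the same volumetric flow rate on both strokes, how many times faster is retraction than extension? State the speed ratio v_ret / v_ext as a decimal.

Cap-side area A_cap = π/4 × (10.4 in)² = 84.95 in^2
Rod-side annular area A_ann = π/4 × (10.4² − 5.25²) = 63.30 in^2
For equal Q, v ∝ 1/A, so v_ret/v_ext = A_cap/A_ann.

v_ret/v_ext ≈ 1.34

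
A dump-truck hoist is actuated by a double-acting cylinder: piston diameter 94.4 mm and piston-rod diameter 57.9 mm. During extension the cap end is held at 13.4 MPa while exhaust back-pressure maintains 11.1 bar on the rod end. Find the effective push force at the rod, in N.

Cap-side area A_cap = π/4 × (94.4 mm)² = 6999 mm^2
Rod-side annular area A_ann = π/4 × (94.4² − 57.9²) = 4366 mm^2
Net thrust = P_cap·A_cap − P_rod·A_ann = 93790 N − 4846 N

F ≈ 88900 N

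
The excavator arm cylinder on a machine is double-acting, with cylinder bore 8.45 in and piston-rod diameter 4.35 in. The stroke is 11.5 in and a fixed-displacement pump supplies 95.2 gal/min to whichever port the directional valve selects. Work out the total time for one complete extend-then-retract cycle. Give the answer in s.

Cap-side area A_cap = π/4 × (8.45 in)² = 56.08 in^2
Rod-side annular area A_ann = π/4 × (8.45² − 4.35²) = 41.22 in^2
t_ext = A_cap·L/Q = 1.760 s
t_ret = A_ann·L/Q = 1.293 s
t_cycle = t_ext + t_ret

t ≈ 3.05 s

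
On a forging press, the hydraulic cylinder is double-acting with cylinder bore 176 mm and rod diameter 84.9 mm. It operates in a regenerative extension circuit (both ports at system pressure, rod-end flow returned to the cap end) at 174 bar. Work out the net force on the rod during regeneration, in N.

F ≈ 98500 N

With equal pressure on both faces, forces on the annular region cancel; the net push is pressure × rod cross-section.
Rod cross-section A_rod = π/4 × (84.9 mm)² = 5661 mm^2
F = P × A_rod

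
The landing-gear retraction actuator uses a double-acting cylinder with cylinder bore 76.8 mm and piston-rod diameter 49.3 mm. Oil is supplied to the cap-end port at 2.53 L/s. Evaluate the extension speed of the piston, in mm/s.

Cap-side area A_cap = π/4 × (76.8 mm)² = 4632 mm^2
v = Q / A

v ≈ 546 mm/s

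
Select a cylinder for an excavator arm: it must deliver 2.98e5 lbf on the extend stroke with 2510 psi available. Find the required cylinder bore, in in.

Extension force acts on the full piston face: F = P × (π/4)D².
D = √(4F / (πP)) = √(4 × 2.98e5 lbf / (π × 2510 psi))

D ≈ 12.3 in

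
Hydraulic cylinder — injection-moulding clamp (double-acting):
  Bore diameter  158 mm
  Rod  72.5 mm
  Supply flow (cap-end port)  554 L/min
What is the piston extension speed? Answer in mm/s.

Cap-side area A_cap = π/4 × (158 mm)² = 19610 mm^2
v = Q / A

v ≈ 471 mm/s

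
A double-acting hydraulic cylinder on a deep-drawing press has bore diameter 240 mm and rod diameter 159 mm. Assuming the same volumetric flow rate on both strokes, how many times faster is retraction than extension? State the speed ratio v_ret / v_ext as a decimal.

Cap-side area A_cap = π/4 × (240 mm)² = 45240 mm^2
Rod-side annular area A_ann = π/4 × (240² − 159²) = 25380 mm^2
For equal Q, v ∝ 1/A, so v_ret/v_ext = A_cap/A_ann.

v_ret/v_ext ≈ 1.78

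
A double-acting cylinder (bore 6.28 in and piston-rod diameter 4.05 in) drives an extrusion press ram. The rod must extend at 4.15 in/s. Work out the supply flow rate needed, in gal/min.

Cap-side area A_cap = π/4 × (6.28 in)² = 30.97 in^2
Q = A × v

Q ≈ 33.4 gal/min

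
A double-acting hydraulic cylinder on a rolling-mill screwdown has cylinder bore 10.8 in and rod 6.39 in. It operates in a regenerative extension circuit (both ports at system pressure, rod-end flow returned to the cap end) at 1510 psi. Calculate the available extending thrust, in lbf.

With equal pressure on both faces, forces on the annular region cancel; the net push is pressure × rod cross-section.
Rod cross-section A_rod = π/4 × (6.39 in)² = 32.07 in^2
F = P × A_rod

F ≈ 48400 lbf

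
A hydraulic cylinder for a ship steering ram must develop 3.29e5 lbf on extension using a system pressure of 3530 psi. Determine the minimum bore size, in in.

D ≈ 10.9 in

Extension force acts on the full piston face: F = P × (π/4)D².
D = √(4F / (πP)) = √(4 × 3.29e5 lbf / (π × 3530 psi))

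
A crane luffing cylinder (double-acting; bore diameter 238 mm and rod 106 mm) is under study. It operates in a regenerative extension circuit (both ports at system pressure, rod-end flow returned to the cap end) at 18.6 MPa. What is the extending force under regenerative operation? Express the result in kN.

With equal pressure on both faces, forces on the annular region cancel; the net push is pressure × rod cross-section.
Rod cross-section A_rod = π/4 × (106 mm)² = 8825 mm^2
F = P × A_rod

F ≈ 164 kN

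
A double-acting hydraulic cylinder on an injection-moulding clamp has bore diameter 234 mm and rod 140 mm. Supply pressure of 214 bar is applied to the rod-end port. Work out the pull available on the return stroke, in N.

Rod-side annular area A_ann = π/4 × (234² − 140²) = 27610 mm^2
On retraction the pressure acts on the annular area (bore minus rod).
F = P × A_ann

F ≈ 5.91e5 N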